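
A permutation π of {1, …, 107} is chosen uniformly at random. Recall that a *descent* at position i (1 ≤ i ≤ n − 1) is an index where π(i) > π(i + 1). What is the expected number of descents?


Write X = Σ X_I over i = 1, …, 106, with X_I the indicator of one descent.
There are 106 indicators.
For each fixed i, the pair (π(i), π(i+1)) is a uniformly random ordered pair of distinct values from {1, …, 107}; by symmetry P[π(i) > π(i+1)] = 1/2.
By linearity: E[X] = 106 · (1/2) = (107 − 1) · (1/2) = 53 ≈ 53.000.

E[X] = 53 = 53.000.


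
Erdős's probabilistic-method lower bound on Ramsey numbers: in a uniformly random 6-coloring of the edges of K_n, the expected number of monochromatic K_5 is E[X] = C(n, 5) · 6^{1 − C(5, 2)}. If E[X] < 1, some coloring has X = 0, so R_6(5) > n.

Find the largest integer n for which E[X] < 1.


We need C(n, 5) · 6^{1 − 10} < 1, i.e. C(n, 5) < 6^{10 − 1} = 10077696.
Check values of n near the boundary:
  n = 65: C(65, 5) = 8259888; 8259888 < 10077696? YES
  n = 66: C(66, 5) = 8936928; 8936928 < 10077696? YES
  n = 67: C(67, 5) = 9657648; 9657648 < 10077696? YES
  n = 68: C(68, 5) = 10424128; 10424128 < 10077696? NO
  n = 69: C(69, 5) = 11238513; 11238513 < 10077696? NO
  n = 70: C(70, 5) = 12103014; 12103014 < 10077696? NO
The largest n with C(n, 5) < 10077696 is n = 67 (where E[X] = 67067/69984 ≈ 0.95832). Hence R_6(5) > 67, i.e. R_6(5) ≥ 68.

Largest n = 67; hence R_6(5) > 67.


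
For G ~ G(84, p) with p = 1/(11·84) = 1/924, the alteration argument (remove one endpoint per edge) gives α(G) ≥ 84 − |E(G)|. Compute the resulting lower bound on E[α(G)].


E[|E(G)|] = C(84, 2)·p = 3486 · (1/924) = 83/22.
E[α(G)] ≥ n − E[|E(G)|] = 84 − 83/22 = 1765/22.
Numerically: ≈ 80.2273.
(This is only a lower bound; the true E[α(G)] may be larger.)

E[α(G)] ≥ 1765/22 ≈ 80.2273.


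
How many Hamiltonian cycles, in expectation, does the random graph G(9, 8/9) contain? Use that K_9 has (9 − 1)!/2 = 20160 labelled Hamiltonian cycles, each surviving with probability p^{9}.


K_9 has (9 − 1)!/2 = 20160 labelled Hamiltonian cycles.
For each such Hamiltonian cycle H, let X_H = 1 if all 9 edges of H are present in G. Then P[X_H = 1] = p^{9} = (8/9)^{9} = 134217728/387420489.
By linearity of expectation: E[X] = Σ_H E[X_H] = 20160 · p^{9} = 20160 · 134217728/387420489 = 300647710720/43046721.
Numerically: E[X] ≈ 6984.22.

E[X] = 20160 · (8/9)^{9} = 300647710720/43046721 ≈ 6984.22.


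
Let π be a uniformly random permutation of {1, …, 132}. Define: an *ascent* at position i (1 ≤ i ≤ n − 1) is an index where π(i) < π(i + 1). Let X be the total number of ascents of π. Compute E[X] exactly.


Write X = Σ X_I over i = 1, …, 131, with X_I the indicator of one ascent.
There are 131 indicators.
For each fixed i, the pair (π(i), π(i+1)) is a uniformly random ordered pair of distinct values from {1, …, 132}; by symmetry P[π(i) < π(i+1)] = 1/2.
By linearity: E[X] = 131 · (1/2) = (132 − 1) · (1/2) = 131/2 ≈ 65.500.

E[X] = 131/2 = 65.500.


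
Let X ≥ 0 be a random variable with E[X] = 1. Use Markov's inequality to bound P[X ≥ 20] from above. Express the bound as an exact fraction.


μ = E[X] = 1, a = 20.
Markov: P[X ≥ 20] ≤ μ/a = (1)/20 = 1/20.
Numerically: ≈ 0.05000.
(Since a = 20 > μ = 1.00000, the bound 1/20 is < 1 and informative.)

P[X ≥ 20] ≤ 1/20 ≈ 0.05000.


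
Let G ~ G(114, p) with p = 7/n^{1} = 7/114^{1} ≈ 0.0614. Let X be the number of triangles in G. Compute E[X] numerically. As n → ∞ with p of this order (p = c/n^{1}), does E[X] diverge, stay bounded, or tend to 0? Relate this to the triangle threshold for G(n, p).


Number of potential triangles: C(114, 3) = 240464.
Each occurs with probability p³ ≈ (0.0614)³ ≈ 2.315152e-04.
By linearity: E[X] = C(114, 3)·p³ ≈ 240464 · 2.315152e-04 ≈ 55.6711.
Here α = 1, so p = 7/n is exactly at the triangle threshold p ~ 1/n. Asymptotically E[X] → c³/6 = 7³/6 = 343/6 ≈ 57.1667, a bounded constant. In this regime the triangle count is asymptotically Poisson(c³/6).

E[X] ≈ 55.6711; in regime p = Θ(1/n^{1}) E[X] stays bounded (at the triangle threshold p ~ 1/n).


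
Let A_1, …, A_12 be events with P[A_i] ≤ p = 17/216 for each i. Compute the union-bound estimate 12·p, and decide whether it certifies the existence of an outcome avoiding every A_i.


Union bound: P[∪_{i=1}^{12} A_i] ≤ Σ_i P[A_i] ≤ 12·p = 12·(17/216) = 17/18.
Numerically: 17/18 ≈ 0.944444.
Is 17/18 < 1? YES.
Since P[∪ A_i] ≤ 17/18 < 1, the complement has P[∩ A_i^c] ≥ 1 − 17/18 = 1/18 > 0, so some outcome avoids every A_i.

12·p = 17/18 ≈ 0.944444; existence CERTIFIED by the union bound.


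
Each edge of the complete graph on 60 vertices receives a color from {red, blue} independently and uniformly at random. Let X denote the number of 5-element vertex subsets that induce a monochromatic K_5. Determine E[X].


Let X = Σ_S X_S over the C(60, 5) = 5461512 subsets S of size 5, where X_S = 1 if the K_5 on S is monochromatic.
For a fixed S, the K_5 on S has C(5, 2) = 10 edges. P[all 10 edges red] = (1/2)^10, and likewise for blue, so P[monochromatic] = 2·(1/2)^10 = 2^{1 − 10} = 1/512.
By linearity of expectation: E[X] = C(60, 5) · 2^{1 − 10} = 5461512 · 1/512 = 682689/64.
Numerically: E[X] ≈ 10667.0156.

E[X] = C(60,5)·2^(1−C(5,2)) = 682689/64 ≈ 10667.0156.


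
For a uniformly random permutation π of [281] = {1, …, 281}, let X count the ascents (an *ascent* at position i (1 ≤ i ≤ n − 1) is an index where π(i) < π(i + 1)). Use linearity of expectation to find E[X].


Write X = Σ X_I over i = 1, …, 280, with X_I the indicator of one ascent.
There are 280 indicators.
For each fixed i, the pair (π(i), π(i+1)) is a uniformly random ordered pair of distinct values from {1, …, 281}; by symmetry P[π(i) < π(i+1)] = 1/2.
By linearity: E[X] = 280 · (1/2) = (281 − 1) · (1/2) = 140 ≈ 140.00000.

E[X] = 140 = 140.00000.


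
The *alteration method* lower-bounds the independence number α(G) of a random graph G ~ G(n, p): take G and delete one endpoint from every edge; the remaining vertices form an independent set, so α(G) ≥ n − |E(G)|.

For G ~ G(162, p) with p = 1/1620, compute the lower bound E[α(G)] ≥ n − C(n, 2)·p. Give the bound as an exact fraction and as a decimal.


E[|E(G)|] = C(162, 2)·p = 13041 · (1/1620) = 161/20.
E[α(G)] ≥ n − E[|E(G)|] = 162 − 161/20 = 3079/20.
Numerically: ≈ 153.9500.
(This is only a lower bound; the true E[α(G)] may be larger.)

E[α(G)] ≥ 3079/20 ≈ 153.9500.


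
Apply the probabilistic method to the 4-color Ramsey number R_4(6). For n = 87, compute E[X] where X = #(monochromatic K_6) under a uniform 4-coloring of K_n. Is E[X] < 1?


E[X] = C(87, 6) · 4^{1 − 15} = 504981379 · 4^{−14} = 504981379/268435456.
As a reduced fraction: E[X] = 504981379/268435456 ≈ 1.8812.
Is E[X] < 1? NO.
Since E[X] ≥ 1, the first-moment bound is inconclusive at n = 87; it does NOT by itself certify R_4(6) > 87.

E[X] = 504981379/268435456 ≈ 1.8812; E[X] ≥ 1; first-moment method inconclusive here.


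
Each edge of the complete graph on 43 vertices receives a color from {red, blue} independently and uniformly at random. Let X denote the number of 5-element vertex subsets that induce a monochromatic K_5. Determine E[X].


Let X = Σ_S X_S over the C(43, 5) = 962598 subsets S of size 5, where X_S = 1 if the K_5 on S is monochromatic.
For a fixed S, the K_5 on S has C(5, 2) = 10 edges. P[all 10 edges red] = (1/2)^10, and likewise for blue, so P[monochromatic] = 2·(1/2)^10 = 2^{1 − 10} = 1/512.
Summing: E[X] = C(43, 5) · 2^{1 − 10} = 962598 · 1/512 = 481299/256.
Numerically: E[X] ≈ 1880.0742.

E[X] = C(43,5)·2^(1−C(5,2)) = 481299/256 ≈ 1880.0742.


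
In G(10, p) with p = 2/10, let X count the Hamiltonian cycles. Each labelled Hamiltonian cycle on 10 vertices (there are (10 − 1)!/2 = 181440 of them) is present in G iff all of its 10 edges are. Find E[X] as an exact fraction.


K_10 has (10 − 1)!/2 = 181440 labelled Hamiltonian cycles.
For each such Hamiltonian cycle H, let X_H = 1 if all 10 edges of H are present in G. Then P[X_H = 1] = p^{10} = (1/5)^{10} = 1/9765625.
Summing the indicators: E[X] = Σ_H E[X_H] = 181440 · p^{10} = 181440 · 1/9765625 = 36288/1953125.
Numerically: E[X] ≈ 0.0186.

E[X] = 181440 · (1/5)^{10} = 36288/1953125 ≈ 0.0186.


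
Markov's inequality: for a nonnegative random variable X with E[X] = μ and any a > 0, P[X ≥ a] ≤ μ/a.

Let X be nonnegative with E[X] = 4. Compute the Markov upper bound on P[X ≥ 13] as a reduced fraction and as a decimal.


μ = E[X] = 4, a = 13.
Markov: P[X ≥ 13] ≤ μ/a = (4)/13 = 4/13.
Numerically: ≈ 0.3077.
(Since a = 13 > μ = 4.0000, the bound 4/13 is < 1 and informative.)

P[X ≥ 13] ≤ 4/13 ≈ 0.3077.


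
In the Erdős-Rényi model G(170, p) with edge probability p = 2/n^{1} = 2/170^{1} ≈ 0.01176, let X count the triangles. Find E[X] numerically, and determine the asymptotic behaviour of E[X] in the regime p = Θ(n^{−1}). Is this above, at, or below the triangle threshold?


Number of potential triangles: C(170, 3) = 804440.
Each occurs with probability p³ ≈ (0.01176)³ ≈ 1.628333e-06.
By linearity: E[X] = C(170, 3)·p³ ≈ 804440 · 1.628333e-06 ≈ 1.3099.
Here α = 1, so p = 2/n is exactly at the triangle threshold p ~ 1/n. Asymptotically E[X] → c³/6 = 2³/6 = 4/3 ≈ 1.3333, a bounded constant. In this regime the triangle count is asymptotically Poisson(c³/6).

E[X] ≈ 1.3099; in regime p = Θ(1/n^{1}) E[X] stays bounded (at the triangle threshold p ~ 1/n).


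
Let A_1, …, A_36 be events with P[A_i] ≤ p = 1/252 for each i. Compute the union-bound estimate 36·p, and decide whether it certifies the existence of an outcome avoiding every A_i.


Union bound: P[∪_{i=1}^{36} A_i] ≤ Σ_i P[A_i] ≤ 36·p = 36·(1/252) = 1/7.
Numerically: 1/7 ≈ 0.1428571.
Is 1/7 < 1? YES.
Since P[∪ A_i] ≤ 1/7 < 1, the complement has P[∩ A_i^c] ≥ 1 − 1/7 = 6/7 > 0, so some outcome avoids every A_i.

36·p = 1/7 ≈ 0.1428571; existence CERTIFIED by the union bound.


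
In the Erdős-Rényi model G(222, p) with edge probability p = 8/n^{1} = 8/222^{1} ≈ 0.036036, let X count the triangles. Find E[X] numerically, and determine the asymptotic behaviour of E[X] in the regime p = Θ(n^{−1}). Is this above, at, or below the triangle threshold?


Number of potential triangles: C(222, 3) = 1798940.
Each occurs with probability p³ ≈ (0.036036)³ ≈ 4.67962484e-05.
By linearity: E[X] = C(222, 3)·p³ ≈ 1798940 · 4.67962484e-05 ≈ 84.183643.
Here α = 1, so p = 8/n is exactly at the triangle threshold p ~ 1/n. Asymptotically E[X] → c³/6 = 8³/6 = 256/3 ≈ 85.333333, a bounded constant. In this regime the triangle count is asymptotically Poisson(c³/6).

E[X] ≈ 84.183643; in regime p = Θ(1/n^{1}) E[X] stays bounded (at the triangle threshold p ~ 1/n).


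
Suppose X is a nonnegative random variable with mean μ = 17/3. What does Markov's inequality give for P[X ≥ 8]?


μ = E[X] = 17/3, a = 8.
Markov: P[X ≥ 8] ≤ μ/a = (17/3)/8 = 17/24.
Numerically: ≈ 0.70833.
(Since a = 8 > μ = 5.66667, the bound 17/24 is < 1 and informative.)

P[X ≥ 8] ≤ 17/24 ≈ 0.70833.


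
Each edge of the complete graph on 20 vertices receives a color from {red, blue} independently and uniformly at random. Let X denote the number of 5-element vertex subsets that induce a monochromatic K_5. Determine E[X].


Let X = Σ_S X_S over the C(20, 5) = 15504 subsets S of size 5, where X_S = 1 if the K_5 on S is monochromatic.
For a fixed S, the K_5 on S has C(5, 2) = 10 edges. P[all 10 edges red] = (1/2)^10, and likewise for blue, so P[monochromatic] = 2·(1/2)^10 = 2^{1 − 10} = 1/512.
By linearity: E[X] = C(20, 5) · 2^{1 − 10} = 15504 · 1/512 = 969/32.
Numerically: E[X] ≈ 30.28125.

E[X] = C(20,5)·2^(1−C(5,2)) = 969/32 ≈ 30.28125.


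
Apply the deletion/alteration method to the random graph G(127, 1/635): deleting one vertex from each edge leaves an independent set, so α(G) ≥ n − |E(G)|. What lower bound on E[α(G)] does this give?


E[|E(G)|] = C(127, 2)·p = 8001 · (1/635) = 63/5.
E[α(G)] ≥ n − E[|E(G)|] = 127 − 63/5 = 572/5.
Numerically: ≈ 114.400.
(This is only a lower bound; the true E[α(G)] may be larger.)

E[α(G)] ≥ 572/5 ≈ 114.400.


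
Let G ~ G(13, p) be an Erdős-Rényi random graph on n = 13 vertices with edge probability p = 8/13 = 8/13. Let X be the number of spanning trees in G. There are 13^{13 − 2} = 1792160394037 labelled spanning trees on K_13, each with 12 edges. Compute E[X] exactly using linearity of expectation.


K_13 has 13^{13 − 2} = 1792160394037 labelled spanning trees.
For each such spanning tree H, let X_H = 1 if all 12 edges of H are present in G. Then P[X_H = 1] = p^{12} = (8/13)^{12} = 68719476736/23298085122481.
Summing the indicators: E[X] = Σ_H E[X_H] = 1792160394037 · p^{12} = 1792160394037 · 68719476736/23298085122481 = 68719476736/13.
Numerically: E[X] ≈ 5.28611e+09.

E[X] = 1792160394037 · (8/13)^{12} = 68719476736/13 ≈ 5.28611e+09.


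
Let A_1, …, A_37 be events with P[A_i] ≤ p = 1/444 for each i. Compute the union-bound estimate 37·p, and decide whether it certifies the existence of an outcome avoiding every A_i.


Union bound: P[∪_{i=1}^{37} A_i] ≤ Σ_i P[A_i] ≤ 37·p = 37·(1/444) = 1/12.
Numerically: 1/12 ≈ 0.083333.
Is 1/12 < 1? YES.
Since P[∪ A_i] ≤ 1/12 < 1, the complement has P[∩ A_i^c] ≥ 1 − 1/12 = 11/12 > 0, so some outcome avoids every A_i.

37·p = 1/12 ≈ 0.083333; existence CERTIFIED by the union bound.


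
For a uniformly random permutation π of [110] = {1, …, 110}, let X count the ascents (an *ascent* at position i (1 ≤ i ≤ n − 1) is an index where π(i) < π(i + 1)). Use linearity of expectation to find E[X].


Write X = Σ X_I over i = 1, …, 109, with X_I the indicator of one ascent.
There are 109 indicators.
For each fixed i, the pair (π(i), π(i+1)) is a uniformly random ordered pair of distinct values from {1, …, 110}; by symmetry P[π(i) < π(i+1)] = 1/2.
By linearity: E[X] = 109 · (1/2) = (110 − 1) · (1/2) = 109/2 ≈ 54.5000.

E[X] = 109/2 = 54.5000.


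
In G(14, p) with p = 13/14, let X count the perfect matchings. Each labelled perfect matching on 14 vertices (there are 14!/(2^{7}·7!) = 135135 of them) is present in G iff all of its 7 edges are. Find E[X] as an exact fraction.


K_14 has 14!/(2^{7}·7!) = 135135 labelled perfect matchings.
For each such perfect matching H, let X_H = 1 if all 7 edges of H are present in G. Then P[X_H = 1] = p^{7} = (13/14)^{7} = 62748517/105413504.
Summing the indicators: E[X] = Σ_H E[X_H] = 135135 · p^{7} = 135135 · 62748517/105413504 = 1211360120685/15059072.
Numerically: E[X] ≈ 80441.

E[X] = 135135 · (13/14)^{7} = 1211360120685/15059072 ≈ 80441.


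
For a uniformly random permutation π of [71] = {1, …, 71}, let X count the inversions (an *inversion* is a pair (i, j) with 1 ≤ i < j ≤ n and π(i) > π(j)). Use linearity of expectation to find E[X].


Write X = Σ X_I over the C(71, 2) = 2485 pairs i < j, with X_I the indicator of one inversion.
There are 2485 indicators.
For each fixed pair i < j, the values π(i) and π(j) are two distinct elements of {1, …, 71} in uniformly random order; by symmetry P[π(i) > π(j)] = 1/2.
By linearity: E[X] = 2485 · (1/2) = C(71, 2) · (1/2) = 2485/2 = 2485/2 ≈ 1242.5000.

E[X] = 2485/2 = 1242.5000.


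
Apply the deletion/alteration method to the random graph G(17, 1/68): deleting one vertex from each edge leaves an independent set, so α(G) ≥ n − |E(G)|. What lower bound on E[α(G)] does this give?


E[|E(G)|] = C(17, 2)·p = 136 · (1/68) = 2.
E[α(G)] ≥ n − E[|E(G)|] = 17 − 2 = 15.
Numerically: ≈ 15.000000.
(This is only a lower bound; the true E[α(G)] may be larger.)

E[α(G)] ≥ 15 ≈ 15.000000.


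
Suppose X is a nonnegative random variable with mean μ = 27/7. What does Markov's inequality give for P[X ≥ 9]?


μ = E[X] = 27/7, a = 9.
Markov: P[X ≥ 9] ≤ μ/a = (27/7)/9 = 3/7.
Numerically: ≈ 0.4286.
(Since a = 9 > μ = 3.8571, the bound 3/7 is < 1 and informative.)

P[X ≥ 9] ≤ 3/7 ≈ 0.4286.


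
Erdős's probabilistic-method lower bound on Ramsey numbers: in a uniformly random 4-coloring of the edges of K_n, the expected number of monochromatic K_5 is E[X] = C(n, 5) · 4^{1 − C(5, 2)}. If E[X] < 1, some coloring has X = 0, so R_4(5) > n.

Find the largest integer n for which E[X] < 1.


We need C(n, 5) · 4^{1 − 10} < 1, i.e. C(n, 5) < 4^{10 − 1} = 262144.
Check values of n near the boundary:
  n = 29: C(29, 5) = 118755; 118755 < 262144? YES
  n = 30: C(30, 5) = 142506; 142506 < 262144? YES
  n = 31: C(31, 5) = 169911; 169911 < 262144? YES
  n = 32: C(32, 5) = 201376; 201376 < 262144? YES
  n = 33: C(33, 5) = 237336; 237336 < 262144? YES
  n = 34: C(34, 5) = 278256; 278256 < 262144? NO
The largest n with C(n, 5) < 262144 is n = 33 (where E[X] = 29667/32768 ≈ 0.9053650). Hence R_4(5) > 33, i.e. R_4(5) ≥ 34.

Largest n = 33; hence R_4(5) > 33.


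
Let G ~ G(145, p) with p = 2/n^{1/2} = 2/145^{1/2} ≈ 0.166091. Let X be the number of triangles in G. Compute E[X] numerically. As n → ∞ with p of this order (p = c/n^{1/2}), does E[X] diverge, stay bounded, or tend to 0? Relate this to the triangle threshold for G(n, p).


Number of potential triangles: C(145, 3) = 497640.
Each occurs with probability p³ ≈ (0.166091)³ ≈ 4.58181958e-03.
By linearity: E[X] = C(145, 3)·p³ ≈ 497640 · 4.58181958e-03 ≈ 2280.096695.
Since α = 1/2 < 1, p = c/n^{1/2} ≫ 1/n is above the triangle threshold p ~ 1/n. Asymptotically E[X] ~ (c³/6)·n^{3(1−α)} = (2³/6)·n^{1.5} → ∞; triangles are abundant w.h.p.

E[X] ≈ 2280.096695; in regime p = Θ(1/n^{1/2}) E[X] diverges (above the triangle threshold p ~ 1/n).


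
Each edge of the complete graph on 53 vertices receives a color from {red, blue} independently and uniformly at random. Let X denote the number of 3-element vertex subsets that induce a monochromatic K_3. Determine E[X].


Let X = Σ_S X_S over the C(53, 3) = 23426 subsets S of size 3, where X_S = 1 if the K_3 on S is monochromatic.
For a fixed S, the K_3 on S has C(3, 2) = 3 edges. P[all 3 edges red] = (1/2)^3, and likewise for blue, so P[monochromatic] = 2·(1/2)^3 = 2^{1 − 3} = 1/4.
By linearity of expectation: E[X] = C(53, 3) · 2^{1 − 3} = 23426 · 1/4 = 11713/2.
Numerically: E[X] ≈ 5856.5000.

E[X] = C(53,3)·2^(1−C(3,2)) = 11713/2 ≈ 5856.5000.


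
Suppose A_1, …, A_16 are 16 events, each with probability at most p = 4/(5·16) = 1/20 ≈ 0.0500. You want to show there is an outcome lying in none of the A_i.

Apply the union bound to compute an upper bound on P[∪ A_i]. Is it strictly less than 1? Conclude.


Union bound: P[∪_{i=1}^{16} A_i] ≤ Σ_i P[A_i] ≤ 16·p = 16·(1/20) = 4/5.
Numerically: 4/5 ≈ 0.8000.
Is 4/5 < 1? YES.
Since P[∪ A_i] ≤ 4/5 < 1, the complement has P[∩ A_i^c] ≥ 1 − 4/5 = 1/5 > 0, so some outcome avoids every A_i.

16·p = 4/5 ≈ 0.8000; existence CERTIFIED by the union bound.


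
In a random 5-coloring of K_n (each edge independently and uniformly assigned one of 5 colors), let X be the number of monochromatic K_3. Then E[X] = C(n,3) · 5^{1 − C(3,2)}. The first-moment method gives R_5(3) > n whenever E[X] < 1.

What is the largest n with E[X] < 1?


We need C(n, 3) · 5^{1 − 3} < 1, i.e. C(n, 3) < 5^{3 − 1} = 25.
Check values of n near the boundary:
  n = 3: C(3, 3) = 1; 1 < 25? YES
  n = 4: C(4, 3) = 4; 4 < 25? YES
  n = 5: C(5, 3) = 10; 10 < 25? YES
  n = 6: C(6, 3) = 20; 20 < 25? YES
  n = 7: C(7, 3) = 35; 35 < 25? NO
The largest n with C(n, 3) < 25 is n = 6 (where E[X] = 4/5 ≈ 0.8000000). Hence R_5(3) > 6, i.e. R_5(3) ≥ 7.

Largest n = 6; hence R_5(3) > 6.


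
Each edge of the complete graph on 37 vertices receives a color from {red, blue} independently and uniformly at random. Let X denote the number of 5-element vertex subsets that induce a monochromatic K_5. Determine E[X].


Let X = Σ_S X_S over the C(37, 5) = 435897 subsets S of size 5, where X_S = 1 if the K_5 on S is monochromatic.
For a fixed S, the K_5 on S has C(5, 2) = 10 edges. P[all 10 edges red] = (1/2)^10, and likewise for blue, so P[monochromatic] = 2·(1/2)^10 = 2^{1 − 10} = 1/512.
By linearity of expectation: E[X] = C(37, 5) · 2^{1 − 10} = 435897 · 1/512 = 435897/512.
Numerically: E[X] ≈ 851.361.

E[X] = C(37,5)·2^(1−C(5,2)) = 435897/512 ≈ 851.361.


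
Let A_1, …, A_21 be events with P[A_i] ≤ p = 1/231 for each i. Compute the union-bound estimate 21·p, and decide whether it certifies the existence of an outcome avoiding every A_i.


Union bound: P[∪_{i=1}^{21} A_i] ≤ Σ_i P[A_i] ≤ 21·p = 21·(1/231) = 1/11.
Numerically: 1/11 ≈ 0.091.
Is 1/11 < 1? YES.
Since P[∪ A_i] ≤ 1/11 < 1, the complement has P[∩ A_i^c] ≥ 1 − 1/11 = 10/11 > 0, so some outcome avoids every A_i.

21·p = 1/11 ≈ 0.091; existence CERTIFIED by the union bound.


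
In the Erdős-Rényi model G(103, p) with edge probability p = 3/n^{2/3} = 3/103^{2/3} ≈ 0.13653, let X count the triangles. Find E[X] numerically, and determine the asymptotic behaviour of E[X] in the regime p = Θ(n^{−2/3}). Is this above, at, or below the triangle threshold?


Number of potential triangles: C(103, 3) = 176851.
Each occurs with probability p³ ≈ (0.13653)³ ≈ 2.5450090e-03.
By linearity: E[X] = C(103, 3)·p³ ≈ 176851 · 2.5450090e-03 ≈ 450.08738.
Since α = 2/3 < 1, p = c/n^{2/3} ≫ 1/n is above the triangle threshold p ~ 1/n. Asymptotically E[X] ~ (c³/6)·n^{3(1−α)} = (3³/6)·n^{1} → ∞; triangles are abundant w.h.p.

E[X] ≈ 450.08738; in regime p = Θ(1/n^{2/3}) E[X] diverges (above the triangle threshold p ~ 1/n).


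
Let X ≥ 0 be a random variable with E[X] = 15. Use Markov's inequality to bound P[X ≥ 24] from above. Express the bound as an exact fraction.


μ = E[X] = 15, a = 24.
Markov: P[X ≥ 24] ≤ μ/a = (15)/24 = 5/8.
Numerically: ≈ 0.6250.
(Since a = 24 > μ = 15.0000, the bound 5/8 is < 1 and informative.)

P[X ≥ 24] ≤ 5/8 ≈ 0.6250.


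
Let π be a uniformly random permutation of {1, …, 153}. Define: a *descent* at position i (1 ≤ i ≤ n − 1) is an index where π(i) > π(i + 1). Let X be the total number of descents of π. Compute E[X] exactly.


Write X = Σ X_I over i = 1, …, 152, with X_I the indicator of one descent.
There are 152 indicators.
For each fixed i, the pair (π(i), π(i+1)) is a uniformly random ordered pair of distinct values from {1, …, 153}; by symmetry P[π(i) > π(i+1)] = 1/2.
By linearity: E[X] = 152 · (1/2) = (153 − 1) · (1/2) = 76 ≈ 76.000.

E[X] = 76 = 76.000.


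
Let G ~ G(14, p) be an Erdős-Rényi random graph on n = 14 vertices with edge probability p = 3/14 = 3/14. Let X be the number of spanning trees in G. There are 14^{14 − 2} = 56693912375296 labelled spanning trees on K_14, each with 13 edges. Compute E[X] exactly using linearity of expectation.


K_14 has 14^{14 − 2} = 56693912375296 labelled spanning trees.
For each such spanning tree H, let X_H = 1 if all 13 edges of H are present in G. Then P[X_H = 1] = p^{13} = (3/14)^{13} = 1594323/793714773254144.
By linearity of expectation: E[X] = Σ_H E[X_H] = 56693912375296 · p^{13} = 56693912375296 · 1594323/793714773254144 = 1594323/14.
Numerically: E[X] ≈ 1.14e+05.

E[X] = 56693912375296 · (3/14)^{13} = 1594323/14 ≈ 1.14e+05.


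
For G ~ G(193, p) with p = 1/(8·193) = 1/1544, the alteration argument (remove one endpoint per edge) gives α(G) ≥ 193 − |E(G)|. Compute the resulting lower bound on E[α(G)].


E[|E(G)|] = C(193, 2)·p = 18528 · (1/1544) = 12.
E[α(G)] ≥ n − E[|E(G)|] = 193 − 12 = 181.
Numerically: ≈ 181.000.
(This is only a lower bound; the true E[α(G)] may be larger.)

E[α(G)] ≥ 181 ≈ 181.000.


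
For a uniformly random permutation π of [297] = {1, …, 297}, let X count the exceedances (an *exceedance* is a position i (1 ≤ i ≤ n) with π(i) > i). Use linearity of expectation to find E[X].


Write X = Σ_{i=1}^{297} X_i, where X_i = 1_{π(i) > i}.
For each fixed i, π(i) is uniform over {1, …, 297} (marginal of a uniform permutation), so P[π(i) > i] = (n − i)/n. Summing: Σ_{i=1}^{297} (n − i)/n = (0 + 1 + … + 296)/297 = 297(297 − 1)/(2·297) = (297 − 1)/2.
Hence E[X] = Σ_{i=1}^{297} (297 − i)/297 = 148 ≈ 148.0000.

E[X] = 148 = 148.0000.


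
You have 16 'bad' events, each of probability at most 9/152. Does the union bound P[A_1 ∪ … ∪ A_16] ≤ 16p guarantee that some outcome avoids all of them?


Union bound: P[∪_{i=1}^{16} A_i] ≤ Σ_i P[A_i] ≤ 16·p = 16·(9/152) = 18/19.
Numerically: 18/19 ≈ 0.9474.
Is 18/19 < 1? YES.
Since P[∪ A_i] ≤ 18/19 < 1, the complement has P[∩ A_i^c] ≥ 1 − 18/19 = 1/19 > 0, so some outcome avoids every A_i.

16·p = 18/19 ≈ 0.9474; existence CERTIFIED by the union bound.


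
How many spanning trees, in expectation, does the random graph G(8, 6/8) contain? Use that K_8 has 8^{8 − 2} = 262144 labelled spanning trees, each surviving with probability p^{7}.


K_8 has 8^{8 − 2} = 262144 labelled spanning trees.
For each such spanning tree H, let X_H = 1 if all 7 edges of H are present in G. Then P[X_H = 1] = p^{7} = (3/4)^{7} = 2187/16384.
By linearity of expectation: E[X] = Σ_H E[X_H] = 262144 · p^{7} = 262144 · 2187/16384 = 34992.
Numerically: E[X] ≈ 3.499e+04.

E[X] = 262144 · (3/4)^{7} = 34992 ≈ 3.499e+04.


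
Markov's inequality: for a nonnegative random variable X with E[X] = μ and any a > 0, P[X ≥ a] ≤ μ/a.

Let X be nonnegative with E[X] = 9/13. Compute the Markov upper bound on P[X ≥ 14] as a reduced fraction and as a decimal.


μ = E[X] = 9/13, a = 14.
Markov: P[X ≥ 14] ≤ μ/a = (9/13)/14 = 9/182.
Numerically: ≈ 0.0495.
(Since a = 14 > μ = 0.6923, the bound 9/182 is < 1 and informative.)

P[X ≥ 14] ≤ 9/182 ≈ 0.0495.


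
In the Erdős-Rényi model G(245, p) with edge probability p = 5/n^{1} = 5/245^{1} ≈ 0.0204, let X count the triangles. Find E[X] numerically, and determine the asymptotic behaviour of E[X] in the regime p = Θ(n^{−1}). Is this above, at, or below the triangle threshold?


Number of potential triangles: C(245, 3) = 2421090.
Each occurs with probability p³ ≈ (0.0204)³ ≈ 8.49986e-06.
By linearity: E[X] = C(245, 3)·p³ ≈ 2421090 · 8.49986e-06 ≈ 20.579.
Here α = 1, so p = 5/n is exactly at the triangle threshold p ~ 1/n. Asymptotically E[X] → c³/6 = 5³/6 = 125/6 ≈ 20.833, a bounded constant. In this regime the triangle count is asymptotically Poisson(c³/6).

E[X] ≈ 20.579; in regime p = Θ(1/n^{1}) E[X] stays bounded (at the triangle threshold p ~ 1/n).


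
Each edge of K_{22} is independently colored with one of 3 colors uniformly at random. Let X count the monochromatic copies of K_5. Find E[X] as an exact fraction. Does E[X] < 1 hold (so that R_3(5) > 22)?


E[X] = C(22, 5) · 3^{1 − 10} = 26334 · 3^{−9} = 26334/19683.
As a reduced fraction: E[X] = 2926/2187 ≈ 1.337906.
Is E[X] < 1? NO.
Since E[X] ≥ 1, the first-moment bound is inconclusive at n = 22; it does NOT by itself certify R_3(5) > 22.

E[X] = 2926/2187 ≈ 1.337906; E[X] ≥ 1; first-moment method inconclusive here.


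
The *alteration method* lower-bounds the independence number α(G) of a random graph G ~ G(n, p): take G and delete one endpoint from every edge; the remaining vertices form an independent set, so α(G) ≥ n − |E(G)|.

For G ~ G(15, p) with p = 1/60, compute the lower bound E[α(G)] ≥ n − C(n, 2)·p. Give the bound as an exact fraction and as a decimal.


E[|E(G)|] = C(15, 2)·p = 105 · (1/60) = 7/4.
E[α(G)] ≥ n − E[|E(G)|] = 15 − 7/4 = 53/4.
Numerically: ≈ 13.2500.
(This is only a lower bound; the true E[α(G)] may be larger.)

E[α(G)] ≥ 53/4 ≈ 13.2500.


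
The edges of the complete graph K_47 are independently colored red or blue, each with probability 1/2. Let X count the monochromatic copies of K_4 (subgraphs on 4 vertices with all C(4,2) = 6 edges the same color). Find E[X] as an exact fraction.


Let X = Σ_S X_S over the C(47, 4) = 178365 subsets S of size 4, where X_S = 1 if the K_4 on S is monochromatic.
For a fixed S, the K_4 on S has C(4, 2) = 6 edges. P[all 6 edges red] = (1/2)^6, and likewise for blue, so P[monochromatic] = 2·(1/2)^6 = 2^{1 − 6} = 1/32.
By linearity of expectation: E[X] = C(47, 4) · 2^{1 − 6} = 178365 · 1/32 = 178365/32.
Numerically: E[X] ≈ 5573.9062.

E[X] = C(47,4)·2^(1−C(4,2)) = 178365/32 ≈ 5573.9062.


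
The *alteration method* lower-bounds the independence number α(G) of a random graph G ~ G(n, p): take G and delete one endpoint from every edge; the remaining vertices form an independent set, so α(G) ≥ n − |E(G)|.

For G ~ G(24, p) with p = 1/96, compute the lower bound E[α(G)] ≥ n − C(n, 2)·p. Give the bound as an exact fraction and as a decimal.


E[|E(G)|] = C(24, 2)·p = 276 · (1/96) = 23/8.
E[α(G)] ≥ n − E[|E(G)|] = 24 − 23/8 = 169/8.
Numerically: ≈ 21.125.
(This is only a lower bound; the true E[α(G)] may be larger.)

E[α(G)] ≥ 169/8 ≈ 21.125.


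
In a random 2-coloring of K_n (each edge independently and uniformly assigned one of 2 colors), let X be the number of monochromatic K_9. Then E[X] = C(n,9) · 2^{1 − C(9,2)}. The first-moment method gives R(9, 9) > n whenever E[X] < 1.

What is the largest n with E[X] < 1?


We need C(n, 9) · 2^{1 − 36} < 1, i.e. C(n, 9) < 2^{36 − 1} = 34359738368.
Check values of n near the boundary:
  n = 59: C(59, 9) = 12565671261; 12565671261 < 34359738368? YES
  n = 60: C(60, 9) = 14783142660; 14783142660 < 34359738368? YES
  n = 61: C(61, 9) = 17341763505; 17341763505 < 34359738368? YES
  n = 62: C(62, 9) = 20286591270; 20286591270 < 34359738368? YES
  n = 63: C(63, 9) = 23667689815; 23667689815 < 34359738368? YES
  n = 64: C(64, 9) = 27540584512; 27540584512 < 34359738368? YES
  n = 65: C(65, 9) = 31966749880; 31966749880 < 34359738368? YES
  n = 66: C(66, 9) = 37014131440; 37014131440 < 34359738368? NO
  n = 67: C(67, 9) = 42757703560; 42757703560 < 34359738368? NO
  n = 68: C(68, 9) = 49280065120; 49280065120 < 34359738368? NO
The largest n with C(n, 9) < 34359738368 is n = 65 (where E[X] = 3995843735/4294967296 ≈ 0.930). Hence R(9, 9) > 65, i.e. R(9, 9) ≥ 66.

Largest n = 65; hence R(9, 9) > 65.


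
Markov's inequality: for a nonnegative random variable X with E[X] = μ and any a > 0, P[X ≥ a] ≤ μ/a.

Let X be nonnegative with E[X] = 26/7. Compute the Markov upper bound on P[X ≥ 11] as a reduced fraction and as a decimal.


μ = E[X] = 26/7, a = 11.
Markov: P[X ≥ 11] ≤ μ/a = (26/7)/11 = 26/77.
Numerically: ≈ 0.33766.
(Since a = 11 > μ = 3.71429, the bound 26/77 is < 1 and informative.)

P[X ≥ 11] ≤ 26/77 ≈ 0.33766.


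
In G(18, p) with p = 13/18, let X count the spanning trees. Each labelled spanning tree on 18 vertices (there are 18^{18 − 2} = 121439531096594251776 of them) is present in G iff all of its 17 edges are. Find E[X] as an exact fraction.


K_18 has 18^{18 − 2} = 121439531096594251776 labelled spanning trees.
For each such spanning tree H, let X_H = 1 if all 17 edges of H are present in G. Then P[X_H = 1] = p^{17} = (13/18)^{17} = 8650415919381337933/2185911559738696531968.
By linearity: E[X] = Σ_H E[X_H] = 121439531096594251776 · p^{17} = 121439531096594251776 · 8650415919381337933/2185911559738696531968 = 8650415919381337933/18.
Numerically: E[X] ≈ 4.8058e+17.

E[X] = 121439531096594251776 · (13/18)^{17} = 8650415919381337933/18 ≈ 4.8058e+17.


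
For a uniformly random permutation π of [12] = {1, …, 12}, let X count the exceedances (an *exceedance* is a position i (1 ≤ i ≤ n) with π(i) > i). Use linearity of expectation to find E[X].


Write X = Σ_{i=1}^{12} X_i, where X_i = 1_{π(i) > i}.
For each fixed i, π(i) is uniform over {1, …, 12} (marginal of a uniform permutation), so P[π(i) > i] = (n − i)/n. Summing: Σ_{i=1}^{12} (n − i)/n = (0 + 1 + … + 11)/12 = 12(12 − 1)/(2·12) = (12 − 1)/2.
Hence E[X] = Σ_{i=1}^{12} (12 − i)/12 = 11/2 ≈ 5.500000.

E[X] = 11/2 = 5.500000.


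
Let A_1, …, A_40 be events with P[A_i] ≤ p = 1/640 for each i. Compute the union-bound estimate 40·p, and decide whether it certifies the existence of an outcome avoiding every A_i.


Union bound: P[∪_{i=1}^{40} A_i] ≤ Σ_i P[A_i] ≤ 40·p = 40·(1/640) = 1/16.
Numerically: 1/16 ≈ 0.0625000.
Is 1/16 < 1? YES.
Since P[∪ A_i] ≤ 1/16 < 1, the complement has P[∩ A_i^c] ≥ 1 − 1/16 = 15/16 > 0, so some outcome avoids every A_i.

40·p = 1/16 ≈ 0.0625000; existence CERTIFIED by the union bound.


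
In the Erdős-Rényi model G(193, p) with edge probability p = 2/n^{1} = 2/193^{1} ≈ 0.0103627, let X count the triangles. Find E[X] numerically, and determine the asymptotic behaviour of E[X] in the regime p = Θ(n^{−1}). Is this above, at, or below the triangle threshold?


Number of potential triangles: C(193, 3) = 1179616.
Each occurs with probability p³ ≈ (0.0103627)³ ≈ 1.11280242e-06.
By linearity: E[X] = C(193, 3)·p³ ≈ 1179616 · 1.11280242e-06 ≈ 1.312680.
Here α = 1, so p = 2/n is exactly at the triangle threshold p ~ 1/n. Asymptotically E[X] → c³/6 = 2³/6 = 4/3 ≈ 1.333333, a bounded constant. In this regime the triangle count is asymptotically Poisson(c³/6).

E[X] ≈ 1.312680; in regime p = Θ(1/n^{1}) E[X] stays bounded (at the triangle threshold p ~ 1/n).


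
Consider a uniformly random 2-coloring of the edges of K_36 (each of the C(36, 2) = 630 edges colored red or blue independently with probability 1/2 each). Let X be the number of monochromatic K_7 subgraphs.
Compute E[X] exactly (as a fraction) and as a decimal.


Let X = Σ_S X_S over the C(36, 7) = 8347680 subsets S of size 7, where X_S = 1 if the K_7 on S is monochromatic.
For a fixed S, the K_7 on S has C(7, 2) = 21 edges. P[all 21 edges red] = (1/2)^21, and likewise for blue, so P[monochromatic] = 2·(1/2)^21 = 2^{1 − 21} = 1/1048576.
Summing: E[X] = C(36, 7) · 2^{1 − 21} = 8347680 · 1/1048576 = 260865/32768.
Numerically: E[X] ≈ 7.961.

E[X] = C(36,7)·2^(1−C(7,2)) = 260865/32768 ≈ 7.961.


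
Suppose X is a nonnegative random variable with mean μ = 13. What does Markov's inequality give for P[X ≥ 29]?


μ = E[X] = 13, a = 29.
Markov: P[X ≥ 29] ≤ μ/a = (13)/29 = 13/29.
Numerically: ≈ 0.448276.
(Since a = 29 > μ = 13.000000, the bound 13/29 is < 1 and informative.)

P[X ≥ 29] ≤ 13/29 ≈ 0.448276.


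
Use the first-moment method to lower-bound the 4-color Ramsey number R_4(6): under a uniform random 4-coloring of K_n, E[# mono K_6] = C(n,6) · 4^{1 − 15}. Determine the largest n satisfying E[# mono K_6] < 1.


We need C(n, 6) · 4^{1 − 15} < 1, i.e. C(n, 6) < 4^{15 − 1} = 268435456.
Check values of n near the boundary:
  n = 73: C(73, 6) = 170230452; 170230452 < 268435456? YES
  n = 74: C(74, 6) = 185250786; 185250786 < 268435456? YES
  n = 75: C(75, 6) = 201359550; 201359550 < 268435456? YES
  n = 76: C(76, 6) = 218618940; 218618940 < 268435456? YES
  n = 77: C(77, 6) = 237093780; 237093780 < 268435456? YES
  n = 78: C(78, 6) = 256851595; 256851595 < 268435456? YES
  n = 79: C(79, 6) = 277962685; 277962685 < 268435456? NO
  n = 80: C(80, 6) = 300500200; 300500200 < 268435456? NO
  n = 81: C(81, 6) = 324540216; 324540216 < 268435456? NO
The largest n with C(n, 6) < 268435456 is n = 78 (where E[X] = 256851595/268435456 ≈ 0.956847). Hence R_4(6) > 78, i.e. R_4(6) ≥ 79.

Largest n = 78; hence R_4(6) > 78.


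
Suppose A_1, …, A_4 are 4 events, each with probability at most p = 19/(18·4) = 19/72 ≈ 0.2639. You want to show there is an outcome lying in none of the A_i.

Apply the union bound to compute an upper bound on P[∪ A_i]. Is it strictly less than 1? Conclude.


Union bound: P[∪_{i=1}^{4} A_i] ≤ Σ_i P[A_i] ≤ 4·p = 4·(19/72) = 19/18.
Numerically: 19/18 ≈ 1.0556.
Is 19/18 < 1? NO.
Since the bound 19/18 is ≥ 1, the union bound is uninformative here; it does NOT by itself certify existence.

4·p = 19/18 ≈ 1.0556; existence NOT certified by the union bound.


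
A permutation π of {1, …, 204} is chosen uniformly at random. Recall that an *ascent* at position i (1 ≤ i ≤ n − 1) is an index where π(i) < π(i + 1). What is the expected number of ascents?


Write X = Σ X_I over i = 1, …, 203, with X_I the indicator of one ascent.
There are 203 indicators.
For each fixed i, the pair (π(i), π(i+1)) is a uniformly random ordered pair of distinct values from {1, …, 204}; by symmetry P[π(i) < π(i+1)] = 1/2.
By linearity: E[X] = 203 · (1/2) = (204 − 1) · (1/2) = 203/2 ≈ 101.500.

E[X] = 203/2 = 101.500.


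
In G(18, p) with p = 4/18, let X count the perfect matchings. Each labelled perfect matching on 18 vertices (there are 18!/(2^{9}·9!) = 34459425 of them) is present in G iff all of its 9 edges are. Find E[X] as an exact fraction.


K_18 has 18!/(2^{9}·9!) = 34459425 labelled perfect matchings.
For each such perfect matching H, let X_H = 1 if all 9 edges of H are present in G. Then P[X_H = 1] = p^{9} = (2/9)^{9} = 512/387420489.
By linearity of expectation: E[X] = Σ_H E[X_H] = 34459425 · p^{9} = 34459425 · 512/387420489 = 217817600/4782969.
Numerically: E[X] ≈ 45.54.

E[X] = 34459425 · (2/9)^{9} = 217817600/4782969 ≈ 45.54.


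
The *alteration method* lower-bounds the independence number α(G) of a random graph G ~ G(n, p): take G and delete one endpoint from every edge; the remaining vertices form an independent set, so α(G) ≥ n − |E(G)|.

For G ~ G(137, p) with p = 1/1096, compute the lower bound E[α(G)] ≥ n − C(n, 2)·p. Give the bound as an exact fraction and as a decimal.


E[|E(G)|] = C(137, 2)·p = 9316 · (1/1096) = 17/2.
E[α(G)] ≥ n − E[|E(G)|] = 137 − 17/2 = 257/2.
Numerically: ≈ 128.50000.
(This is only a lower bound; the true E[α(G)] may be larger.)

E[α(G)] ≥ 257/2 ≈ 128.50000.


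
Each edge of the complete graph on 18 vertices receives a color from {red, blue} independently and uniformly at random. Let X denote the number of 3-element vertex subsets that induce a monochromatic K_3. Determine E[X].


Let X = Σ_S X_S over the C(18, 3) = 816 subsets S of size 3, where X_S = 1 if the K_3 on S is monochromatic.
For a fixed S, the K_3 on S has C(3, 2) = 3 edges. P[all 3 edges red] = (1/2)^3, and likewise for blue, so P[monochromatic] = 2·(1/2)^3 = 2^{1 − 3} = 1/4.
By linearity of expectation: E[X] = C(18, 3) · 2^{1 − 3} = 816 · 1/4 = 204.
Numerically: E[X] ≈ 204.000.

E[X] = C(18,3)·2^(1−C(3,2)) = 204 ≈ 204.000.


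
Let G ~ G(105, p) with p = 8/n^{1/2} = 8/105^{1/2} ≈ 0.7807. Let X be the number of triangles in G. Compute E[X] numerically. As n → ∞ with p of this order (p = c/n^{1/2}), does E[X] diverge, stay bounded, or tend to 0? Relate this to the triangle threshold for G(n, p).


Number of potential triangles: C(105, 3) = 187460.
Each occurs with probability p³ ≈ (0.7807)³ ≈ 4.758675e-01.
By linearity: E[X] = C(105, 3)·p³ ≈ 187460 · 4.758675e-01 ≈ 89206.1148.
Since α = 1/2 < 1, p = c/n^{1/2} ≫ 1/n is above the triangle threshold p ~ 1/n. Asymptotically E[X] ~ (c³/6)·n^{3(1−α)} = (8³/6)·n^{1.5} → ∞; triangles are abundant w.h.p.

E[X] ≈ 89206.1148; in regime p = Θ(1/n^{1/2}) E[X] diverges (above the triangle threshold p ~ 1/n).


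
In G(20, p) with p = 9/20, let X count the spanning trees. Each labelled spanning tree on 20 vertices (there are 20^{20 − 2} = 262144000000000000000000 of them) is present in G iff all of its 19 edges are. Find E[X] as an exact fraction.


K_20 has 20^{20 − 2} = 262144000000000000000000 labelled spanning trees.
For each such spanning tree H, let X_H = 1 if all 19 edges of H are present in G. Then P[X_H = 1] = p^{19} = (9/20)^{19} = 1350851717672992089/5242880000000000000000000.
By linearity: E[X] = Σ_H E[X_H] = 262144000000000000000000 · p^{19} = 262144000000000000000000 · 1350851717672992089/5242880000000000000000000 = 1350851717672992089/20.
Numerically: E[X] ≈ 6.7543e+16.

E[X] = 262144000000000000000000 · (9/20)^{19} = 1350851717672992089/20 ≈ 6.7543e+16.
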